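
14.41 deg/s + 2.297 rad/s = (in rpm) 1 deg/s = 0.017453293 rad/s, so 14.41 deg/s = 14.41 * 0.017453293 = 0.25150195 rad/s. 2.297 rad/s is already in rad/s. Sum: 0.25150195 + 2.297 = 2.5485019 rad/s. 1 rpm = 0.10471976 rad/s, so 2.5485019 rad/s = 2.5485019 / 0.10471976 = 24.336401 rpm ≈ 24.34 rpm (4 s.f.). Final answer: 24.34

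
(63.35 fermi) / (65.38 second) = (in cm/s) 1 fermi = 1e-15 m, so 63.35 fermi = 63.35 * 1e-15 = 6.335e-14 m. 65.38 second = 65.38 s. Combine: 6.335e-14 m / 65.38 s = 9.6895075e-16 m/s. 1 cm/s = 0.01 m/s, so 9.6895075e-16 m/s = 9.6895075e-16 / 0.01 = 9.6895075e-14 cm/s ≈ 9.69e-14 cm/s (4 s.f.). Final answer: 9.69e-14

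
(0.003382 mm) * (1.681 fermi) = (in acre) 1.405e-24. Check: 1 mm = 0.001 m, so 0.003382 mm = 0.003382 * 0.001 = 3.382e-06 m. 1 fermi = 1e-15 m, so 1.681 fermi = 1.681 * 1e-15 = 1.681e-15 m. Combine: 3.382e-06 m * 1.681e-15 m = 5.685142e-21 m^2. 1 acre = 4046.8564 m^2, so 5.685142e-21 m^2 = 5.685142e-21 / 4046.8564 = 1.4048292e-24 acre ≈ 1.405e-24 acre (4 s.f.).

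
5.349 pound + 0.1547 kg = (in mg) 1 pound = 0.45359237 kg, so 5.349 pound = 5.349 * 0.45359237 = 2.4262656 kg. 0.1547 kg is already in kg. Sum: 2.4262656 + 0.1547 = 2.5809656 kg. 1 mg = 1e-06 kg, so 2.5809656 kg = 2.5809656 / 1e-06 = 2580965.6 mg ≈ 2.581e+06 mg (4 s.f.). Final answer: 2.581e+06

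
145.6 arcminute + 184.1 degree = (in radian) 3.256. Check: 1 arcminute = 0.00029088821 rad, so 145.6 arcminute = 145.6 * 0.00029088821 = 0.042353323 rad. 1 degree = 0.017453293 rad, so 184.1 degree = 184.1 * 0.017453293 = 3.2131512 rad. Sum: 0.042353323 + 3.2131512 = 3.2555045 rad. 3.2555045 rad = 3.2555045 radian ≈ 3.256 radian (4 s.f.).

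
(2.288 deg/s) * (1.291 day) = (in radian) 1 deg/s = 0.017453293 rad/s, so 2.288 deg/s = 2.288 * 0.017453293 = 0.039933133 rad/s. 1 day = 86400 s, so 1.291 day = 1.291 * 86400 = 111542.4 s. Combine: 0.039933133 rad/s * 111542.4 s = 4454.2375 rad. 4454.2375 rad = 4454.2375 radian ≈ 4454 radian (4 s.f.). Final answer: 4454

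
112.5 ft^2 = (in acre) 1 ft^2 = 0.09290304 m^2, so 112.5 ft^2 = 112.5 * 0.09290304 = 10.451592 m^2. 1 acre = 4046.8564 m^2, so 10.451592 m^2 = 10.451592 / 4046.8564 = 0.0025826446 acre ≈ 0.002583 acre (4 s.f.). Final answer: 0.002583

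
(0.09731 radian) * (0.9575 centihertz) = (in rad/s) 0.09731 radian = 0.09731 rad. 1 centihertz = 0.01 Hz, so 0.9575 centihertz = 0.9575 * 0.01 = 0.009575 Hz. Combine: 0.09731 rad * 0.009575 Hz = 0.00093174325 rad/s. Result: 0.00093174325 rad/s ≈ 0.0009317 rad/s (4 s.f.). Final answer: 0.0009317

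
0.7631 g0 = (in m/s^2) 7.483. Check: 1 g0 = 9.80665 m/s^2, so 0.7631 g0 = 0.7631 * 9.80665 = 7.4834546 m/s^2. Result: 7.4834546 m/s^2 ≈ 7.483 m/s^2 (4 s.f.).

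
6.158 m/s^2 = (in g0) 1 g0 = 9.80665 m/s^2, so 6.158 m/s^2 = 6.158 / 9.80665 = 0.62794124 g0 ≈ 0.6279 g0 (4 s.f.). Final answer: 0.6279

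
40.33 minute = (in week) 0.004001. Check: 1 minute = 60 s, so 40.33 minute = 40.33 * 60 = 2419.8 s. 1 week = 604800 s, so 2419.8 s = 2419.8 / 604800 = 0.0040009921 week ≈ 0.004001 week (4 s.f.).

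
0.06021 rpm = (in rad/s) 1 rpm = 0.10471976 rad/s, so 0.06021 rpm = 0.06021 * 0.10471976 = 0.0063051765 rad/s. Result: 0.0063051765 rad/s ≈ 0.006305 rad/s (4 s.f.). Final answer: 0.006305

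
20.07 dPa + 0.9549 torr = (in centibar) 0.1293. Check: 1 dPa = 0.1 Pa, so 20.07 dPa = 20.07 * 0.1 = 2.007 Pa. 1 torr = 133.32237 Pa, so 0.9549 torr = 0.9549 * 133.32237 = 127.30953 Pa. Sum: 2.007 + 127.30953 = 129.31653 Pa. 1 centibar = 1000 Pa, so 129.31653 Pa = 129.31653 / 1000 = 0.12931653 centibar ≈ 0.1293 centibar (4 s.f.).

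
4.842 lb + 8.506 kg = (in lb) 1 lb = 0.45359237 kg, so 4.842 lb = 4.842 * 0.45359237 = 2.1962943 kg. 8.506 kg is already in kg. Sum: 2.1962943 + 8.506 = 10.702294 kg. 1 lb = 0.45359237 kg, so 10.702294 kg = 10.702294 / 0.45359237 = 23.59452 lb ≈ 23.59 lb (4 s.f.). Final answer: 23.59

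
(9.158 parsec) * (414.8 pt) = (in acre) 1 parsec = 3.0856776e+16 m, so 9.158 parsec = 9.158 * 3.0856776e+16 = 2.8258635e+17 m. 1 pt = 0.00035277778 m, so 414.8 pt = 414.8 * 0.00035277778 = 0.14633222 m. Combine: 2.8258635e+17 m * 0.14633222 m = 4.1351489e+16 m^2. 1 acre = 4046.8564 m^2, so 4.1351489e+16 m^2 = 4.1351489e+16 / 4046.8564 = 1.0218175e+13 acre ≈ 1.022e+13 acre (4 s.f.). Final answer: 1.022e+13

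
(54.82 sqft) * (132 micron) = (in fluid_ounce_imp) 1 sqft = 0.09290304 m^2, so 54.82 sqft = 54.82 * 0.09290304 = 5.0929447 m^2. 1 micron = 1e-06 m, so 132 micron = 132 * 1e-06 = 0.000132 m. Combine: 5.0929447 m^2 * 0.000132 m = 0.00067226869 m^3. 1 fluid_ounce_imp = 2.8413063e-05 m^3, so 0.00067226869 m^3 = 0.00067226869 / 2.8413063e-05 = 23.66055 fluid_ounce_imp ≈ 23.66 fluid_ounce_imp (4 s.f.). Final answer: 23.66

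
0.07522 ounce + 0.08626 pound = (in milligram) 1 ounce = 0.028349523 kg, so 0.07522 ounce = 0.07522 * 0.028349523 = 0.0021324511 kg. 1 pound = 0.45359237 kg, so 0.08626 pound = 0.08626 * 0.45359237 = 0.039126878 kg. Sum: 0.0021324511 + 0.039126878 = 0.041259329 kg. 1 milligram = 1e-06 kg, so 0.041259329 kg = 0.041259329 / 1e-06 = 41259.329 milligram ≈ 4.126e+04 milligram (4 s.f.). Final answer: 4.126e+04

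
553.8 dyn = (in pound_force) 1 dyn = 1e-05 N, so 553.8 dyn = 553.8 * 1e-05 = 0.005538 N. 1 pound_force = 4.4482216 N, so 0.005538 N = 0.005538 / 4.4482216 = 0.0012449919 pound_force ≈ 0.001245 pound_force (4 s.f.). Final answer: 0.001245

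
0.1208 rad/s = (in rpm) 1.154. Check: 1 rpm = 0.10471976 rad/s, so 0.1208 rad/s = 0.1208 / 0.10471976 = 1.153555 rpm ≈ 1.154 rpm (4 s.f.).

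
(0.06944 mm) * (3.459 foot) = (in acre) 1 mm = 0.001 m, so 0.06944 mm = 0.06944 * 0.001 = 6.944e-05 m. 1 foot = 0.3048 m, so 3.459 foot = 3.459 * 0.3048 = 1.0543032 m. Combine: 6.944e-05 m * 1.0543032 m = 7.3210814e-05 m^2. 1 acre = 4046.8564 m^2, so 7.3210814e-05 m^2 = 7.3210814e-05 / 4046.8564 = 1.8090786e-08 acre ≈ 1.809e-08 acre (4 s.f.). Final answer: 1.809e-08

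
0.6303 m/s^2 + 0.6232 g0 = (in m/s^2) 0.6303 m/s^2 is already in m/s^2. 1 g0 = 9.80665 m/s^2, so 0.6232 g0 = 0.6232 * 9.80665 = 6.1115043 m/s^2. Sum: 0.6303 + 6.1115043 = 6.7418043 m/s^2. Result: 6.7418043 m/s^2 ≈ 6.742 m/s^2 (4 s.f.). Final answer: 6.742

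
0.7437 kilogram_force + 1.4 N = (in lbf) 1 kilogram_force = 9.80665 N, so 0.7437 kilogram_force = 0.7437 * 9.80665 = 7.2932056 N. 1.4 N is already in N. Sum: 7.2932056 + 1.4 = 8.6932056 N. 1 lbf = 4.4482216 N, so 8.6932056 N = 8.6932056 / 4.4482216 = 1.9543104 lbf ≈ 1.954 lbf (4 s.f.). Final answer: 1.954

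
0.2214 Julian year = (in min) 1.164e+05. Check: 1 Julian year = 31557600 s, so 0.2214 Julian year = 0.2214 * 31557600 = 6986852.6 s. 1 min = 60 s, so 6986852.6 s = 6986852.6 / 60 = 116447.54 min ≈ 1.164e+05 min (4 s.f.).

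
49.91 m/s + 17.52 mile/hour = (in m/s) 49.91 m/s is already in m/s. 1 mile/hour = 0.44704 m/s, so 17.52 mile/hour = 17.52 * 0.44704 = 7.8321408 m/s. Sum: 49.91 + 7.8321408 = 57.742141 m/s. Result: 57.742141 m/s ≈ 57.74 m/s (4 s.f.). Final answer: 57.74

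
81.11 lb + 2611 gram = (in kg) 39.4. Check: 1 lb = 0.45359237 kg, so 81.11 lb = 81.11 * 0.45359237 = 36.790877 kg. 1 gram = 0.001 kg, so 2611 gram = 2611 * 0.001 = 2.611 kg. Sum: 36.790877 + 2.611 = 39.401877 kg. Result: 39.401877 kg ≈ 39.4 kg (4 s.f.).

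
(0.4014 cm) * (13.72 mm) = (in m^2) 5.507e-05. Check: 1 cm = 0.01 m, so 0.4014 cm = 0.4014 * 0.01 = 0.004014 m. 1 mm = 0.001 m, so 13.72 mm = 13.72 * 0.001 = 0.01372 m. Combine: 0.004014 m * 0.01372 m = 5.507208e-05 m^2. Result: 5.507208e-05 m^2 ≈ 5.507e-05 m^2 (4 s.f.).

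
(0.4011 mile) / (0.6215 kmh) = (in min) 62.32. Check: 1 mile = 1609.344 m, so 0.4011 mile = 0.4011 * 1609.344 = 645.50788 m. 1 kmh = 0.27777778 m/s, so 0.6215 kmh = 0.6215 * 0.27777778 = 0.17263889 m/s. Combine: 645.50788 m / 0.17263889 m/s = 3739.0641 s. 1 min = 60 s, so 3739.0641 s = 3739.0641 / 60 = 62.317736 min ≈ 62.32 min (4 s.f.).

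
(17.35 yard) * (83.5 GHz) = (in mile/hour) 1 yard = 0.9144 m, so 17.35 yard = 17.35 * 0.9144 = 15.86484 m. 1 GHz = 1e+09 Hz, so 83.5 GHz = 83.5 * 1e+09 = 8.35e+10 Hz. Combine: 15.86484 m * 8.35e+10 Hz = 1.3247141e+12 m/s. 1 mile/hour = 0.44704 m/s, so 1.3247141e+12 m/s = 1.3247141e+12 / 0.44704 = 2.9633011e+12 mile/hour ≈ 2.963e+12 mile/hour (4 s.f.). Final answer: 2.963e+12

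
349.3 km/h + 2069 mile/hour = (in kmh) 1 km/h = 0.27777778 m/s, so 349.3 km/h = 349.3 * 0.27777778 = 97.027778 m/s. 1 mile/hour = 0.44704 m/s, so 2069 mile/hour = 2069 * 0.44704 = 924.92576 m/s. Sum: 97.027778 + 924.92576 = 1021.9535 m/s. 1 kmh = 0.27777778 m/s, so 1021.9535 m/s = 1021.9535 / 0.27777778 = 3679.0327 kmh ≈ 3679 kmh (4 s.f.). Final answer: 3679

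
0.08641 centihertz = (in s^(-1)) 0.0008641. Check: 1 centihertz = 0.01 Hz, so 0.08641 centihertz = 0.08641 * 0.01 = 0.0008641 Hz. 0.0008641 Hz = 0.0008641 s^(-1).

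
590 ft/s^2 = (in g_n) 1 ft/s^2 = 0.3048 m/s^2, so 590 ft/s^2 = 590 * 0.3048 = 179.832 m/s^2. 1 g_n = 9.80665 m/s^2, so 179.832 m/s^2 = 179.832 / 9.80665 = 18.337761 g_n ≈ 18.34 g_n (4 s.f.). Final answer: 18.34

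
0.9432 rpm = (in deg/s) 5.659. Check: 1 rpm = 0.10471976 rad/s, so 0.9432 rpm = 0.9432 * 0.10471976 = 0.098771673 rad/s. 1 deg/s = 0.017453293 rad/s, so 0.098771673 rad/s = 0.098771673 / 0.017453293 = 5.6592 deg/s ≈ 5.659 deg/s (4 s.f.).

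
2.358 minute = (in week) 1 minute = 60 s, so 2.358 minute = 2.358 * 60 = 141.48 s. 1 week = 604800 s, so 141.48 s = 141.48 / 604800 = 0.00023392857 week ≈ 0.0002339 week (4 s.f.). Final answer: 0.0002339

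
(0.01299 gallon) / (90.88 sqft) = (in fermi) 1 gallon = 0.0037854118 m^3, so 0.01299 gallon = 0.01299 * 0.0037854118 = 4.9172499e-05 m^3. 1 sqft = 0.09290304 m^2, so 90.88 sqft = 90.88 * 0.09290304 = 8.4430283 m^2. Combine: 4.9172499e-05 m^3 / 8.4430283 m^2 = 5.8240358e-06 m. 1 fermi = 1e-15 m, so 5.8240358e-06 m = 5.8240358e-06 / 1e-15 = 5.8240358e+09 fermi ≈ 5.824e+09 fermi (4 s.f.). Final answer: 5.824e+09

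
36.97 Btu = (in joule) 3.901e+04. Check: 1 Btu = 1055.0559 J, so 36.97 Btu = 36.97 * 1055.0559 = 39005.415 J. 39005.415 J = 39005.415 joule ≈ 3.901e+04 joule (4 s.f.).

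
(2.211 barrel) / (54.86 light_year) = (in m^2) 6.773e-19. Check: 1 barrel = 0.15898729 m^3, so 2.211 barrel = 2.211 * 0.15898729 = 0.35152091 m^3. 1 light_year = 9.4607305e+15 m, so 54.86 light_year = 54.86 * 9.4607305e+15 = 5.1901567e+17 m. Combine: 0.35152091 m^3 / 5.1901567e+17 m = 6.772838e-19 m^2. Result: 6.772838e-19 m^2 ≈ 6.773e-19 m^2 (4 s.f.).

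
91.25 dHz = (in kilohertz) 0.009125. Check: 1 dHz = 0.1 Hz, so 91.25 dHz = 91.25 * 0.1 = 9.125 Hz. 1 kilohertz = 1000 Hz, so 9.125 Hz = 9.125 / 1000 = 0.009125 kilohertz.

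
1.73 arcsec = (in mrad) 0.008387. Check: 1 arcsec = 4.8481368e-06 rad, so 1.73 arcsec = 1.73 * 4.8481368e-06 = 8.3872767e-06 rad. 1 mrad = 0.001 rad, so 8.3872767e-06 rad = 8.3872767e-06 / 0.001 = 0.0083872767 mrad ≈ 0.008387 mrad (4 s.f.).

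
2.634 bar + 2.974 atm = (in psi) 1 bar = 100000 Pa, so 2.634 bar = 2.634 * 100000 = 263400 Pa. 1 atm = 101325 Pa, so 2.974 atm = 2.974 * 101325 = 301340.55 Pa. Sum: 263400 + 301340.55 = 564740.55 Pa. 1 psi = 6894.7573 Pa, so 564740.55 Pa = 564740.55 / 6894.7573 = 81.908692 psi ≈ 81.91 psi (4 s.f.). Final answer: 81.91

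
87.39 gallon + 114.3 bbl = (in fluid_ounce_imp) 6.512e+05. Check: 1 gallon = 0.0037854118 m^3, so 87.39 gallon = 87.39 * 0.0037854118 = 0.33080714 m^3. 1 bbl = 0.15898729 m^3, so 114.3 bbl = 114.3 * 0.15898729 = 18.172248 m^3. Sum: 0.33080714 + 18.172248 = 18.503055 m^3. 1 fluid_ounce_imp = 2.8413063e-05 m^3, so 18.503055 m^3 = 18.503055 / 2.8413063e-05 = 651216.49 fluid_ounce_imp ≈ 6.512e+05 fluid_ounce_imp (4 s.f.).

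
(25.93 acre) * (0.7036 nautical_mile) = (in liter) 1.367e+11. Check: 1 acre = 4046.8564 m^2, so 25.93 acre = 25.93 * 4046.8564 = 104934.99 m^2. 1 nautical_mile = 1852 m, so 0.7036 nautical_mile = 0.7036 * 1852 = 1303.0672 m. Combine: 104934.99 m^2 * 1303.0672 m = 1.3673734e+08 m^3. 1 liter = 0.001 m^3, so 1.3673734e+08 m^3 = 1.3673734e+08 / 0.001 = 1.3673734e+11 liter ≈ 1.367e+11 liter (4 s.f.).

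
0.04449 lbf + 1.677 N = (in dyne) 1.875e+05. Check: 1 lbf = 4.4482216 N, so 0.04449 lbf = 0.04449 * 4.4482216 = 0.19790138 N. 1.677 N is already in N. Sum: 0.19790138 + 1.677 = 1.8749014 N. 1 dyne = 1e-05 N, so 1.8749014 N = 1.8749014 / 1e-05 = 187490.14 dyne ≈ 1.875e+05 dyne (4 s.f.).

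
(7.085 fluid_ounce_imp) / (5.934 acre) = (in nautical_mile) 4.526e-12. Check: 1 fluid_ounce_imp = 2.8413063e-05 m^3, so 7.085 fluid_ounce_imp = 7.085 * 2.8413063e-05 = 0.00020130655 m^3. 1 acre = 4046.8564 m^2, so 5.934 acre = 5.934 * 4046.8564 = 24014.046 m^2. Combine: 0.00020130655 m^3 / 24014.046 m^2 = 8.3828667e-09 m. 1 nautical_mile = 1852 m, so 8.3828667e-09 m = 8.3828667e-09 / 1852 = 4.5263859e-12 nautical_mile ≈ 4.526e-12 nautical_mile (4 s.f.).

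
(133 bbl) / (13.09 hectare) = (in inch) 0.00636. Check: 1 bbl = 0.15898729 m^3, so 133 bbl = 133 * 0.15898729 = 21.14531 m^3. 1 hectare = 10000 m^2, so 13.09 hectare = 13.09 * 10000 = 130900 m^2. Combine: 21.14531 m^3 / 130900 m^2 = 0.00016153789 m. 1 inch = 0.0254 m, so 0.00016153789 m = 0.00016153789 / 0.0254 = 0.0063597596 inch ≈ 0.00636 inch (4 s.f.).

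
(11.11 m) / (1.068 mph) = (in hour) 11.11 m is already in m. 1 mph = 0.44704 m/s, so 1.068 mph = 1.068 * 0.44704 = 0.47743872 m/s. Combine: 11.11 m / 0.47743872 m/s = 23.270002 s. 1 hour = 3600 s, so 23.270002 s = 23.270002 / 3600 = 0.0064638895 hour ≈ 0.006464 hour (4 s.f.). Final answer: 0.006464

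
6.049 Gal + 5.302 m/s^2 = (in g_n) 1 Gal = 0.01 m/s^2, so 6.049 Gal = 6.049 * 0.01 = 0.06049 m/s^2. 5.302 m/s^2 is already in m/s^2. Sum: 0.06049 + 5.302 = 5.36249 m/s^2. 1 g_n = 9.80665 m/s^2, so 5.36249 m/s^2 = 5.36249 / 9.80665 = 0.5468218 g_n ≈ 0.5468 g_n (4 s.f.). Final answer: 0.5468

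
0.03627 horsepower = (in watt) 1 horsepower = 745.69987 W, so 0.03627 horsepower = 0.03627 * 745.69987 = 27.046534 W. 27.046534 W = 27.046534 watt ≈ 27.05 watt (4 s.f.). Final answer: 27.05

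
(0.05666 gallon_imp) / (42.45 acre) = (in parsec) 4.859e-26. Check: 1 gallon_imp = 0.00454609 m^3, so 0.05666 gallon_imp = 0.05666 * 0.00454609 = 0.00025758146 m^3. 1 acre = 4046.8564 m^2, so 42.45 acre = 42.45 * 4046.8564 = 171789.06 m^2. Combine: 0.00025758146 m^3 / 171789.06 m^2 = 1.4994055e-09 m. 1 parsec = 3.0856776e+16 m, so 1.4994055e-09 m = 1.4994055e-09 / 3.0856776e+16 = 4.8592424e-26 parsec ≈ 4.859e-26 parsec (4 s.f.).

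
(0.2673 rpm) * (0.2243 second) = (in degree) 0.3597. Check: 1 rpm = 0.10471976 rad/s, so 0.2673 rpm = 0.2673 * 0.10471976 = 0.027991591 rad/s. 0.2243 second = 0.2243 s. Combine: 0.027991591 rad/s * 0.2243 s = 0.0062785138 rad. 1 degree = 0.017453293 rad, so 0.0062785138 rad = 0.0062785138 / 0.017453293 = 0.35973234 degree ≈ 0.3597 degree (4 s.f.).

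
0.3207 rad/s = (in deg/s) 1 deg/s = 0.017453293 rad/s, so 0.3207 rad/s = 0.3207 / 0.017453293 = 18.374756 deg/s ≈ 18.37 deg/s (4 s.f.). Final answer: 18.37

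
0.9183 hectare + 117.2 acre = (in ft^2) 1 hectare = 10000 m^2, so 0.9183 hectare = 0.9183 * 10000 = 9183 m^2. 1 acre = 4046.8564 m^2, so 117.2 acre = 117.2 * 4046.8564 = 474291.57 m^2. Sum: 9183 + 474291.57 = 483474.57 m^2. 1 ft^2 = 0.09290304 m^2, so 483474.57 m^2 = 483474.57 / 0.09290304 = 5204077 ft^2 ≈ 5.204e+06 ft^2 (4 s.f.). Final answer: 5.204e+06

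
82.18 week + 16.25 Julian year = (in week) 930.1. Check: 1 week = 604800 s, so 82.18 week = 82.18 * 604800 = 49702464 s. 1 Julian year = 31557600 s, so 16.25 Julian year = 16.25 * 31557600 = 5.12811e+08 s. Sum: 49702464 + 5.12811e+08 = 5.6251346e+08 s. 1 week = 604800 s, so 5.6251346e+08 s = 5.6251346e+08 / 604800 = 930.08179 week ≈ 930.1 week (4 s.f.).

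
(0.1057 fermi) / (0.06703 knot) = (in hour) 8.515e-19. Check: 1 fermi = 1e-15 m, so 0.1057 fermi = 0.1057 * 1e-15 = 1.057e-16 m. 1 knot = 0.51444444 m/s, so 0.06703 knot = 0.06703 * 0.51444444 = 0.034483211 m/s. Combine: 1.057e-16 m / 0.034483211 m/s = 3.0652598e-15 s. 1 hour = 3600 s, so 3.0652598e-15 s = 3.0652598e-15 / 3600 = 8.5146105e-19 hour ≈ 8.515e-19 hour (4 s.f.).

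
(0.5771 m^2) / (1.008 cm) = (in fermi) 5.725e+16. Check: 0.5771 m^2 is already in m^2. 1 cm = 0.01 m, so 1.008 cm = 1.008 * 0.01 = 0.01008 m. Combine: 0.5771 m^2 / 0.01008 m = 57.251984 m. 1 fermi = 1e-15 m, so 57.251984 m = 57.251984 / 1e-15 = 5.7251984e+16 fermi ≈ 5.725e+16 fermi (4 s.f.).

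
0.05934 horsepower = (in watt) 1 horsepower = 745.69987 W, so 0.05934 horsepower = 0.05934 * 745.69987 = 44.24983 W. 44.24983 W = 44.24983 watt ≈ 44.25 watt (4 s.f.). Final answer: 44.25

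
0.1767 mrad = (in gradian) 1 mrad = 0.001 rad, so 0.1767 mrad = 0.1767 * 0.001 = 0.0001767 rad. 1 gradian = 0.015707963 rad, so 0.0001767 rad = 0.0001767 / 0.015707963 = 0.011249071 gradian ≈ 0.01125 gradian (4 s.f.). Final answer: 0.01125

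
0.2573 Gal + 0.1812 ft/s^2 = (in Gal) 5.78. Check: 1 Gal = 0.01 m/s^2, so 0.2573 Gal = 0.2573 * 0.01 = 0.002573 m/s^2. 1 ft/s^2 = 0.3048 m/s^2, so 0.1812 ft/s^2 = 0.1812 * 0.3048 = 0.05522976 m/s^2. Sum: 0.002573 + 0.05522976 = 0.05780276 m/s^2. 1 Gal = 0.01 m/s^2, so 0.05780276 m/s^2 = 0.05780276 / 0.01 = 5.780276 Gal ≈ 5.78 Gal (4 s.f.).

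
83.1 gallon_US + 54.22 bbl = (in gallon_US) 2360. Check: 1 gallon_US = 0.0037854118 m^3, so 83.1 gallon_US = 83.1 * 0.0037854118 = 0.31456772 m^3. 1 bbl = 0.15898729 m^3, so 54.22 bbl = 54.22 * 0.15898729 = 8.6202911 m^3. Sum: 0.31456772 + 8.6202911 = 8.9348589 m^3. 1 gallon_US = 0.0037854118 m^3, so 8.9348589 m^3 = 8.9348589 / 0.0037854118 = 2360.34 gallon_US ≈ 2360 gallon_US (4 s.f.).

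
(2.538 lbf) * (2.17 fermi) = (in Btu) 2.322e-17. Check: 1 lbf = 4.4482216 N, so 2.538 lbf = 2.538 * 4.4482216 = 11.289586 N. 1 fermi = 1e-15 m, so 2.17 fermi = 2.17 * 1e-15 = 2.17e-15 m. Combine: 11.289586 N * 2.17e-15 m = 2.4498403e-14 J. 1 Btu = 1055.0559 J, so 2.4498403e-14 J = 2.4498403e-14 / 1055.0559 = 2.3220005e-17 Btu ≈ 2.322e-17 Btu (4 s.f.).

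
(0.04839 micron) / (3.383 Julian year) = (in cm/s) 1 micron = 1e-06 m, so 0.04839 micron = 0.04839 * 1e-06 = 4.839e-08 m. 1 Julian year = 31557600 s, so 3.383 Julian year = 3.383 * 31557600 = 1.0675936e+08 s. Combine: 4.839e-08 m / 1.0675936e+08 s = 4.5326236e-16 m/s. 1 cm/s = 0.01 m/s, so 4.5326236e-16 m/s = 4.5326236e-16 / 0.01 = 4.5326236e-14 cm/s ≈ 4.533e-14 cm/s (4 s.f.). Final answer: 4.533e-14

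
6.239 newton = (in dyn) 6.239e+05. Check: 6.239 newton = 6.239 N. 1 dyn = 1e-05 N, so 6.239 N = 6.239 / 1e-05 = 623900 dyn ≈ 6.239e+05 dyn (4 s.f.).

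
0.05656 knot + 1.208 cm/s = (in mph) 0.09211. Check: 1 knot = 0.51444444 m/s, so 0.05656 knot = 0.05656 * 0.51444444 = 0.029096978 m/s. 1 cm/s = 0.01 m/s, so 1.208 cm/s = 1.208 * 0.01 = 0.01208 m/s. Sum: 0.029096978 + 0.01208 = 0.041176978 m/s. 1 mph = 0.44704 m/s, so 0.041176978 m/s = 0.041176978 / 0.44704 = 0.092110276 mph ≈ 0.09211 mph (4 s.f.).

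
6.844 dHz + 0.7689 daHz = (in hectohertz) 0.08373. Check: 1 dHz = 0.1 Hz, so 6.844 dHz = 6.844 * 0.1 = 0.6844 Hz. 1 daHz = 10 Hz, so 0.7689 daHz = 0.7689 * 10 = 7.689 Hz. Sum: 0.6844 + 7.689 = 8.3734 Hz. 1 hectohertz = 100 Hz, so 8.3734 Hz = 8.3734 / 100 = 0.083734 hectohertz ≈ 0.08373 hectohertz (4 s.f.).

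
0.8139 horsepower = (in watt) 1 horsepower = 745.69987 W, so 0.8139 horsepower = 0.8139 * 745.69987 = 606.92513 W. 606.92513 W = 606.92513 watt ≈ 606.9 watt (4 s.f.). Final answer: 606.9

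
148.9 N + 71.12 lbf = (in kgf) 148.9 N is already in N. 1 lbf = 4.4482216 N, so 71.12 lbf = 71.12 * 4.4482216 = 316.35752 N. Sum: 148.9 + 316.35752 = 465.25752 N. 1 kgf = 9.80665 N, so 465.25752 N = 465.25752 / 9.80665 = 47.443064 kgf ≈ 47.44 kgf (4 s.f.). Final answer: 47.44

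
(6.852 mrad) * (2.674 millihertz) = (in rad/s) 1 mrad = 0.001 rad, so 6.852 mrad = 6.852 * 0.001 = 0.006852 rad. 1 millihertz = 0.001 Hz, so 2.674 millihertz = 2.674 * 0.001 = 0.002674 Hz. Combine: 0.006852 rad * 0.002674 Hz = 1.8322248e-05 rad/s. Result: 1.8322248e-05 rad/s ≈ 1.832e-05 rad/s (4 s.f.). Final answer: 1.832e-05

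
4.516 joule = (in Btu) 0.00428. Check: 4.516 joule = 4.516 J. 1 Btu = 1055.0559 J, so 4.516 J = 4.516 / 1055.0559 = 0.0042803421 Btu ≈ 0.00428 Btu (4 s.f.).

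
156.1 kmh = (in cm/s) 1 kmh = 0.27777778 m/s, so 156.1 kmh = 156.1 * 0.27777778 = 43.361111 m/s. 1 cm/s = 0.01 m/s, so 43.361111 m/s = 43.361111 / 0.01 = 4336.1111 cm/s ≈ 4336 cm/s (4 s.f.). Final answer: 4336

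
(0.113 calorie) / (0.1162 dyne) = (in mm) 1 calorie = 4.184 J, so 0.113 calorie = 0.113 * 4.184 = 0.472792 J. 1 dyne = 1e-05 N, so 0.1162 dyne = 0.1162 * 1e-05 = 1.162e-06 N. Combine: 0.472792 J / 1.162e-06 N = 406877.8 m. 1 mm = 0.001 m, so 406877.8 m = 406877.8 / 0.001 = 4.068778e+08 mm ≈ 4.069e+08 mm (4 s.f.). Final answer: 4.069e+08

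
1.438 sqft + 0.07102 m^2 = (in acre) 1 sqft = 0.09290304 m^2, so 1.438 sqft = 1.438 * 0.09290304 = 0.13359457 m^2. 0.07102 m^2 is already in m^2. Sum: 0.13359457 + 0.07102 = 0.20461457 m^2. 1 acre = 4046.8564 m^2, so 0.20461457 m^2 = 0.20461457 / 4046.8564 = 5.0561362e-05 acre ≈ 5.056e-05 acre (4 s.f.). Final answer: 5.056e-05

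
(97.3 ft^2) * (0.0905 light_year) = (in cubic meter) 7.74e+15. Check: 1 ft^2 = 0.09290304 m^2, so 97.3 ft^2 = 97.3 * 0.09290304 = 9.0394658 m^2. 1 light_year = 9.4607305e+15 m, so 0.0905 light_year = 0.0905 * 9.4607305e+15 = 8.5619611e+14 m. Combine: 9.0394658 m^2 * 8.5619611e+14 m = 7.7395554e+15 m^3. 7.7395554e+15 m^3 = 7.7395554e+15 cubic meter ≈ 7.74e+15 cubic meter (4 s.f.).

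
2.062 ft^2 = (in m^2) 0.1916. Check: 1 ft^2 = 0.09290304 m^2, so 2.062 ft^2 = 2.062 * 0.09290304 = 0.19156607 m^2. Result: 0.19156607 m^2 ≈ 0.1916 m^2 (4 s.f.).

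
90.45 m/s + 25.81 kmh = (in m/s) 90.45 m/s is already in m/s. 1 kmh = 0.27777778 m/s, so 25.81 kmh = 25.81 * 0.27777778 = 7.1694444 m/s. Sum: 90.45 + 7.1694444 = 97.619444 m/s. Result: 97.619444 m/s ≈ 97.62 m/s (4 s.f.). Final answer: 97.62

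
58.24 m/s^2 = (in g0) 1 g0 = 9.80665 m/s^2, so 58.24 m/s^2 = 58.24 / 9.80665 = 5.9388272 g0 ≈ 5.939 g0 (4 s.f.). Final answer: 5.939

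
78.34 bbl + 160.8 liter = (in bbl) 1 bbl = 0.15898729 m^3, so 78.34 bbl = 78.34 * 0.15898729 = 12.455065 m^3. 1 liter = 0.001 m^3, so 160.8 liter = 160.8 * 0.001 = 0.1608 m^3. Sum: 12.455065 + 0.1608 = 12.615865 m^3. 1 bbl = 0.15898729 m^3, so 12.615865 m^3 = 12.615865 / 0.15898729 = 79.351402 bbl ≈ 79.35 bbl (4 s.f.). Final answer: 79.35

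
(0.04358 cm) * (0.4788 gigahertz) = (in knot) 4.056e+05. Check: 1 cm = 0.01 m, so 0.04358 cm = 0.04358 * 0.01 = 0.0004358 m. 1 gigahertz = 1e+09 Hz, so 0.4788 gigahertz = 0.4788 * 1e+09 = 4.788e+08 Hz. Combine: 0.0004358 m * 4.788e+08 Hz = 208661.04 m/s. 1 knot = 0.51444444 m/s, so 208661.04 m/s = 208661.04 / 0.51444444 = 405604.61 knot ≈ 4.056e+05 knot (4 s.f.).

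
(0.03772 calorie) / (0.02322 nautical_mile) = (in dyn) 1 calorie = 4.184 J, so 0.03772 calorie = 0.03772 * 4.184 = 0.15782048 J. 1 nautical_mile = 1852 m, so 0.02322 nautical_mile = 0.02322 * 1852 = 43.00344 m. Combine: 0.15782048 J / 43.00344 m = 0.0036699501 N. 1 dyn = 1e-05 N, so 0.0036699501 N = 0.0036699501 / 1e-05 = 366.99501 dyn ≈ 367 dyn (4 s.f.). Final answer: 367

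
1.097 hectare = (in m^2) 1.097e+04. Check: 1 hectare = 10000 m^2, so 1.097 hectare = 1.097 * 10000 = 10970 m^2. Result: 10970 m^2 ≈ 1.097e+04 m^2 (4 s.f.).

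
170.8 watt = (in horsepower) 0.229. Check: 170.8 watt = 170.8 W. 1 horsepower = 745.69987 W, so 170.8 W = 170.8 / 745.69987 = 0.22904657 horsepower ≈ 0.229 horsepower (4 s.f.).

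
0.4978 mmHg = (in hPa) 0.6637. Check: 1 mmHg = 133.32237 Pa, so 0.4978 mmHg = 0.4978 * 133.32237 = 66.367875 Pa. 1 hPa = 100 Pa, so 66.367875 Pa = 66.367875 / 100 = 0.66367875 hPa ≈ 0.6637 hPa (4 s.f.).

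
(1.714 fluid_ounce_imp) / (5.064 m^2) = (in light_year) 1.017e-21. Check: 1 fluid_ounce_imp = 2.8413063e-05 m^3, so 1.714 fluid_ounce_imp = 1.714 * 2.8413063e-05 = 4.8699989e-05 m^3. 5.064 m^2 is already in m^2. Combine: 4.8699989e-05 m^3 / 5.064 m^2 = 9.6169015e-06 m. 1 light_year = 9.4607305e+15 m, so 9.6169015e-06 m = 9.6169015e-06 / 9.4607305e+15 = 1.0165073e-21 light_year ≈ 1.017e-21 light_year (4 s.f.).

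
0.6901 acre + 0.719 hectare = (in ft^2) 1.075e+05. Check: 1 acre = 4046.8564 m^2, so 0.6901 acre = 0.6901 * 4046.8564 = 2792.7356 m^2. 1 hectare = 10000 m^2, so 0.719 hectare = 0.719 * 10000 = 7190 m^2. Sum: 2792.7356 + 7190 = 9982.7356 m^2. 1 ft^2 = 0.09290304 m^2, so 9982.7356 m^2 = 9982.7356 / 0.09290304 = 107453.27 ft^2 ≈ 1.075e+05 ft^2 (4 s.f.).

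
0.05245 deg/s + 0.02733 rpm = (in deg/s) 0.2164. Check: 1 deg/s = 0.017453293 rad/s, so 0.05245 deg/s = 0.05245 * 0.017453293 = 0.00091542519 rad/s. 1 rpm = 0.10471976 rad/s, so 0.02733 rpm = 0.02733 * 0.10471976 = 0.0028619909 rad/s. Sum: 0.00091542519 + 0.0028619909 = 0.0037774161 rad/s. 1 deg/s = 0.017453293 rad/s, so 0.0037774161 rad/s = 0.0037774161 / 0.017453293 = 0.21643 deg/s ≈ 0.2164 deg/s (4 s.f.).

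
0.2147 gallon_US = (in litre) 1 gallon_US = 0.0037854118 m^3, so 0.2147 gallon_US = 0.2147 * 0.0037854118 = 0.00081272791 m^3. 1 litre = 0.001 m^3, so 0.00081272791 m^3 = 0.00081272791 / 0.001 = 0.81272791 litre ≈ 0.8127 litre (4 s.f.). Final answer: 0.8127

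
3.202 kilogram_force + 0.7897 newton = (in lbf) 7.237. Check: 1 kilogram_force = 9.80665 N, so 3.202 kilogram_force = 3.202 * 9.80665 = 31.400893 N. 0.7897 newton = 0.7897 N. Sum: 31.400893 + 0.7897 = 32.190593 N. 1 lbf = 4.4482216 N, so 32.190593 N = 32.190593 / 4.4482216 = 7.2367333 lbf ≈ 7.237 lbf (4 s.f.).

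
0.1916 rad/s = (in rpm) 1 rpm = 0.10471976 rad/s, so 0.1916 rad/s = 0.1916 / 0.10471976 = 1.8296452 rpm ≈ 1.83 rpm (4 s.f.). Final answer: 1.83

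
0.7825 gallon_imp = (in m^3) 0.003557. Check: 1 gallon_imp = 0.00454609 m^3, so 0.7825 gallon_imp = 0.7825 * 0.00454609 = 0.0035573154 m^3. Result: 0.0035573154 m^3 ≈ 0.003557 m^3 (4 s.f.).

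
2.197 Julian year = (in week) 1 Julian year = 31557600 s, so 2.197 Julian year = 2.197 * 31557600 = 69332047 s. 1 week = 604800 s, so 69332047 s = 69332047 / 604800 = 114.63632 week ≈ 114.6 week (4 s.f.). Final answer: 114.6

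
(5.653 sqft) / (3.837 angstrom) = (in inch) 1 sqft = 0.09290304 m^2, so 5.653 sqft = 5.653 * 0.09290304 = 0.52518089 m^2. 1 angstrom = 1e-10 m, so 3.837 angstrom = 3.837 * 1e-10 = 3.837e-10 m. Combine: 0.52518089 m^2 / 3.837e-10 m = 1.3687279e+09 m. 1 inch = 0.0254 m, so 1.3687279e+09 m = 1.3687279e+09 / 0.0254 = 5.3886924e+10 inch ≈ 5.389e+10 inch (4 s.f.). Final answer: 5.389e+10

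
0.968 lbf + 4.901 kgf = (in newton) 1 lbf = 4.4482216 N, so 0.968 lbf = 0.968 * 4.4482216 = 4.3058785 N. 1 kgf = 9.80665 N, so 4.901 kgf = 4.901 * 9.80665 = 48.062392 N. Sum: 4.3058785 + 48.062392 = 52.36827 N. 52.36827 N = 52.36827 newton ≈ 52.37 newton (4 s.f.). Final answer: 52.37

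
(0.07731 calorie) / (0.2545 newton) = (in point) 1 calorie = 4.184 J, so 0.07731 calorie = 0.07731 * 4.184 = 0.32346504 J. 0.2545 newton = 0.2545 N. Combine: 0.32346504 J / 0.2545 N = 1.2709825 m. 1 point = 0.00035277778 m, so 1.2709825 m = 1.2709825 / 0.00035277778 = 3602.785 point ≈ 3603 point (4 s.f.). Final answer: 3603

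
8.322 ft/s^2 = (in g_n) 0.2587. Check: 1 ft/s^2 = 0.3048 m/s^2, so 8.322 ft/s^2 = 8.322 * 0.3048 = 2.5365456 m/s^2. 1 g_n = 9.80665 m/s^2, so 2.5365456 m/s^2 = 2.5365456 / 9.80665 = 0.25865567 g_n ≈ 0.2587 g_n (4 s.f.).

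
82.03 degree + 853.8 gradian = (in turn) 1 degree = 0.017453293 rad, so 82.03 degree = 82.03 * 0.017453293 = 1.4316936 rad. 1 gradian = 0.015707963 rad, so 853.8 gradian = 853.8 * 0.015707963 = 13.411459 rad. Sum: 1.4316936 + 13.411459 = 14.843153 rad. 1 turn = 6.2831853 rad, so 14.843153 rad = 14.843153 / 6.2831853 = 2.3623611 turn ≈ 2.362 turn (4 s.f.). Final answer: 2.362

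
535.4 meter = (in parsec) 535.4 meter = 535.4 m. 1 parsec = 3.0856776e+16 m, so 535.4 m = 535.4 / 3.0856776e+16 = 1.7351132e-14 parsec ≈ 1.735e-14 parsec (4 s.f.). Final answer: 1.735e-14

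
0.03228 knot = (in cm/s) 1.661. Check: 1 knot = 0.51444444 m/s, so 0.03228 knot = 0.03228 * 0.51444444 = 0.016606267 m/s. 1 cm/s = 0.01 m/s, so 0.016606267 m/s = 0.016606267 / 0.01 = 1.6606267 cm/s ≈ 1.661 cm/s (4 s.f.).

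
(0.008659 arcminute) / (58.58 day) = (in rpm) 1 arcminute = 0.00029088821 rad, so 0.008659 arcminute = 0.008659 * 0.00029088821 = 2.518801e-06 rad. 1 day = 86400 s, so 58.58 day = 58.58 * 86400 = 5061312 s. Combine: 2.518801e-06 rad / 5061312 s = 4.9765772e-13 rad/s. 1 rpm = 0.10471976 rad/s, so 4.9765772e-13 rad/s = 4.9765772e-13 / 0.10471976 = 4.7522812e-12 rpm ≈ 4.752e-12 rpm (4 s.f.). Final answer: 4.752e-12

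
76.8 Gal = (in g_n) 0.07831. Check: 1 Gal = 0.01 m/s^2, so 76.8 Gal = 76.8 * 0.01 = 0.768 m/s^2. 1 g_n = 9.80665 m/s^2, so 0.768 m/s^2 = 0.768 / 9.80665 = 0.078314205 g_n ≈ 0.07831 g_n (4 s.f.).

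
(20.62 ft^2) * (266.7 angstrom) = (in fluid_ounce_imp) 1 ft^2 = 0.09290304 m^2, so 20.62 ft^2 = 20.62 * 0.09290304 = 1.9156607 m^2. 1 angstrom = 1e-10 m, so 266.7 angstrom = 266.7 * 1e-10 = 2.667e-08 m. Combine: 1.9156607 m^2 * 2.667e-08 m = 5.109067e-08 m^3. 1 fluid_ounce_imp = 2.8413063e-05 m^3, so 5.109067e-08 m^3 = 5.109067e-08 / 2.8413063e-05 = 0.0017981402 fluid_ounce_imp ≈ 0.001798 fluid_ounce_imp (4 s.f.). Final answer: 0.001798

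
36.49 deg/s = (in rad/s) 1 deg/s = 0.017453293 rad/s, so 36.49 deg/s = 36.49 * 0.017453293 = 0.63687064 rad/s. Result: 0.63687064 rad/s ≈ 0.6369 rad/s (4 s.f.). Final answer: 0.6369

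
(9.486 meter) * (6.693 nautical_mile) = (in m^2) 1.176e+05. Check: 9.486 meter = 9.486 m. 1 nautical_mile = 1852 m, so 6.693 nautical_mile = 6.693 * 1852 = 12395.436 m. Combine: 9.486 m * 12395.436 m = 117583.11 m^2. Result: 117583.11 m^2 ≈ 1.176e+05 m^2 (4 s.f.).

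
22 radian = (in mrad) 2.2e+04. Check: 22 radian = 22 rad. 1 mrad = 0.001 rad, so 22 rad = 22 / 0.001 = 22000 mrad ≈ 2.2e+04 mrad (4 s.f.).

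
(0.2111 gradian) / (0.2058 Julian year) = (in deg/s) 1 gradian = 0.015707963 rad, so 0.2111 gradian = 0.2111 * 0.015707963 = 0.003315951 rad. 1 Julian year = 31557600 s, so 0.2058 Julian year = 0.2058 * 31557600 = 6494554.1 s. Combine: 0.003315951 rad / 6494554.1 s = 5.1057409e-10 rad/s. 1 deg/s = 0.017453293 rad/s, so 5.1057409e-10 rad/s = 5.1057409e-10 / 0.017453293 = 2.9253741e-08 deg/s ≈ 2.925e-08 deg/s (4 s.f.). Final answer: 2.925e-08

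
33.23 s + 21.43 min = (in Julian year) 33.23 s is already in s. 1 min = 60 s, so 21.43 min = 21.43 * 60 = 1285.8 s. Sum: 33.23 + 1285.8 = 1319.03 s. 1 Julian year = 31557600 s, so 1319.03 s = 1319.03 / 31557600 = 4.1797538e-05 Julian year ≈ 4.18e-05 Julian year (4 s.f.). Final answer: 4.18e-05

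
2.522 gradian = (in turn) 1 gradian = 0.015707963 rad, so 2.522 gradian = 2.522 * 0.015707963 = 0.039615483 rad. 1 turn = 6.2831853 rad, so 0.039615483 rad = 0.039615483 / 6.2831853 = 0.006305 turn. Final answer: 0.006305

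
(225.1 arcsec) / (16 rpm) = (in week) 1 arcsec = 4.8481368e-06 rad, so 225.1 arcsec = 225.1 * 4.8481368e-06 = 0.0010913156 rad. 1 rpm = 0.10471976 rad/s, so 16 rpm = 16 * 0.10471976 = 1.6755161 rad/s. Combine: 0.0010913156 rad / 1.6755161 rad/s = 0.00065133102 s. 1 week = 604800 s, so 0.00065133102 s = 0.00065133102 / 604800 = 1.0769362e-09 week ≈ 1.077e-09 week (4 s.f.). Final answer: 1.077e-09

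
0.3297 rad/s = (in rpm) 3.148. Check: 1 rpm = 0.10471976 rad/s, so 0.3297 rad/s = 0.3297 / 0.10471976 = 3.1484031 rpm ≈ 3.148 rpm (4 s.f.).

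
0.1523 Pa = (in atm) 1 atm = 101325 Pa, so 0.1523 Pa = 0.1523 / 101325 = 1.5030841e-06 atm ≈ 1.503e-06 atm (4 s.f.). Final answer: 1.503e-06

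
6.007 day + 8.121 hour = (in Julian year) 0.01737. Check: 1 day = 86400 s, so 6.007 day = 6.007 * 86400 = 519004.8 s. 1 hour = 3600 s, so 8.121 hour = 8.121 * 3600 = 29235.6 s. Sum: 519004.8 + 29235.6 = 548240.4 s. 1 Julian year = 31557600 s, so 548240.4 s = 548240.4 / 31557600 = 0.01737269 Julian year ≈ 0.01737 Julian year (4 s.f.).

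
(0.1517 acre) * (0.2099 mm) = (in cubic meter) 0.1289. Check: 1 acre = 4046.8564 m^2, so 0.1517 acre = 0.1517 * 4046.8564 = 613.90812 m^2. 1 mm = 0.001 m, so 0.2099 mm = 0.2099 * 0.001 = 0.0002099 m. Combine: 613.90812 m^2 * 0.0002099 m = 0.12885931 m^3. 0.12885931 m^3 = 0.12885931 cubic meter ≈ 0.1289 cubic meter (4 s.f.).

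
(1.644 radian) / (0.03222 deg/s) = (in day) 0.03384. Check: 1.644 radian = 1.644 rad. 1 deg/s = 0.017453293 rad/s, so 0.03222 deg/s = 0.03222 * 0.017453293 = 0.00056234508 rad/s. Combine: 1.644 rad / 0.00056234508 rad/s = 2923.4718 s. 1 day = 86400 s, so 2923.4718 s = 2923.4718 / 86400 = 0.033836479 day ≈ 0.03384 day (4 s.f.).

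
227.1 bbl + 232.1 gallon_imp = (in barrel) 233.7. Check: 1 bbl = 0.15898729 m^3, so 227.1 bbl = 227.1 * 0.15898729 = 36.106015 m^3. 1 gallon_imp = 0.00454609 m^3, so 232.1 gallon_imp = 232.1 * 0.00454609 = 1.0551475 m^3. Sum: 36.106015 + 1.0551475 = 37.161162 m^3. 1 barrel = 0.15898729 m^3, so 37.161162 m^3 = 37.161162 / 0.15898729 = 233.73668 barrel ≈ 233.7 barrel (4 s.f.).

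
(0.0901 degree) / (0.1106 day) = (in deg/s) 1 degree = 0.017453293 rad, so 0.0901 degree = 0.0901 * 0.017453293 = 0.0015725417 rad. 1 day = 86400 s, so 0.1106 day = 0.1106 * 86400 = 9555.84 s. Combine: 0.0015725417 rad / 9555.84 s = 1.6456341e-07 rad/s. 1 deg/s = 0.017453293 rad/s, so 1.6456341e-07 rad/s = 1.6456341e-07 / 0.017453293 = 9.4287891e-06 deg/s ≈ 9.429e-06 deg/s (4 s.f.). Final answer: 9.429e-06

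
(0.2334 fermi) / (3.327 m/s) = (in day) 8.12e-22. Check: 1 fermi = 1e-15 m, so 0.2334 fermi = 0.2334 * 1e-15 = 2.334e-16 m. 3.327 m/s is already in m/s. Combine: 2.334e-16 m / 3.327 m/s = 7.0153291e-17 s. 1 day = 86400 s, so 7.0153291e-17 s = 7.0153291e-17 / 86400 = 8.1195939e-22 day ≈ 8.12e-22 day (4 s.f.).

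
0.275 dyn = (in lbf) 6.182e-07. Check: 1 dyn = 1e-05 N, so 0.275 dyn = 0.275 * 1e-05 = 2.75e-06 N. 1 lbf = 4.4482216 N, so 2.75e-06 N = 2.75e-06 / 4.4482216 = 6.1822459e-07 lbf ≈ 6.182e-07 lbf (4 s.f.).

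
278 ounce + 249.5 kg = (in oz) 9079. Check: 1 ounce = 0.028349523 kg, so 278 ounce = 278 * 0.028349523 = 7.8811674 kg. 249.5 kg is already in kg. Sum: 7.8811674 + 249.5 = 257.38117 kg. 1 oz = 0.028349523 kg, so 257.38117 kg = 257.38117 / 0.028349523 = 9078.8535 oz ≈ 9079 oz (4 s.f.).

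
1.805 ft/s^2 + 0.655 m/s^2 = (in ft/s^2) 3.954. Check: 1 ft/s^2 = 0.3048 m/s^2, so 1.805 ft/s^2 = 1.805 * 0.3048 = 0.550164 m/s^2. 0.655 m/s^2 is already in m/s^2. Sum: 0.550164 + 0.655 = 1.205164 m/s^2. 1 ft/s^2 = 0.3048 m/s^2, so 1.205164 m/s^2 = 1.205164 / 0.3048 = 3.9539501 ft/s^2 ≈ 3.954 ft/s^2 (4 s.f.).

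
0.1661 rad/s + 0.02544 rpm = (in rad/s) 0.1661 rad/s is already in rad/s. 1 rpm = 0.10471976 rad/s, so 0.02544 rpm = 0.02544 * 0.10471976 = 0.0026640706 rad/s. Sum: 0.1661 + 0.0026640706 = 0.16876407 rad/s. Result: 0.16876407 rad/s ≈ 0.1688 rad/s (4 s.f.). Final answer: 0.1688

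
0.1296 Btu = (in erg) 1.367e+09. Check: 1 Btu = 1055.0559 J, so 0.1296 Btu = 0.1296 * 1055.0559 = 136.73524 J. 1 erg = 1e-07 J, so 136.73524 J = 136.73524 / 1e-07 = 1.3673524e+09 erg ≈ 1.367e+09 erg (4 s.f.).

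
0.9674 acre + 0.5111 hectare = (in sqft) 1 acre = 4046.8564 m^2, so 0.9674 acre = 0.9674 * 4046.8564 = 3914.9289 m^2. 1 hectare = 10000 m^2, so 0.5111 hectare = 0.5111 * 10000 = 5111 m^2. Sum: 3914.9289 + 5111 = 9025.9289 m^2. 1 sqft = 0.09290304 m^2, so 9025.9289 m^2 = 9025.9289 / 0.09290304 = 97154.29 sqft ≈ 9.715e+04 sqft (4 s.f.). Final answer: 9.715e+04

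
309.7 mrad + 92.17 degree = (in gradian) 122.1. Check: 1 mrad = 0.001 rad, so 309.7 mrad = 309.7 * 0.001 = 0.3097 rad. 1 degree = 0.017453293 rad, so 92.17 degree = 92.17 * 0.017453293 = 1.60867 rad. Sum: 0.3097 + 1.60867 = 1.91837 rad. 1 gradian = 0.015707963 rad, so 1.91837 rad = 1.91837 / 0.015707963 = 122.12723 gradian ≈ 122.1 gradian (4 s.f.).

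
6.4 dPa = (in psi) 1 dPa = 0.1 Pa, so 6.4 dPa = 6.4 * 0.1 = 0.64 Pa. 1 psi = 6894.7573 Pa, so 0.64 Pa = 0.64 / 6894.7573 = 9.2824152e-05 psi ≈ 9.282e-05 psi (4 s.f.). Final answer: 9.282e-05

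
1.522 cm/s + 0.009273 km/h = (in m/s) 1 cm/s = 0.01 m/s, so 1.522 cm/s = 1.522 * 0.01 = 0.01522 m/s. 1 km/h = 0.27777778 m/s, so 0.009273 km/h = 0.009273 * 0.27777778 = 0.0025758333 m/s. Sum: 0.01522 + 0.0025758333 = 0.017795833 m/s. Result: 0.017795833 m/s ≈ 0.0178 m/s (4 s.f.). Final answer: 0.0178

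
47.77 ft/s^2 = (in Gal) 1456. Check: 1 ft/s^2 = 0.3048 m/s^2, so 47.77 ft/s^2 = 47.77 * 0.3048 = 14.560296 m/s^2. 1 Gal = 0.01 m/s^2, so 14.560296 m/s^2 = 14.560296 / 0.01 = 1456.0296 Gal ≈ 1456 Gal (4 s.f.).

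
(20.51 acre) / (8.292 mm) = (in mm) 1 acre = 4046.8564 m^2, so 20.51 acre = 20.51 * 4046.8564 = 83001.025 m^2. 1 mm = 0.001 m, so 8.292 mm = 8.292 * 0.001 = 0.008292 m. Combine: 83001.025 m^2 / 0.008292 m = 10009771 m. 1 mm = 0.001 m, so 10009771 m = 10009771 / 0.001 = 1.0009771e+10 mm ≈ 1.001e+10 mm (4 s.f.). Final answer: 1.001e+10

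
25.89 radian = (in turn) 4.121. Check: 25.89 radian = 25.89 rad. 1 turn = 6.2831853 rad, so 25.89 rad = 25.89 / 6.2831853 = 4.1205215 turn ≈ 4.121 turn (4 s.f.).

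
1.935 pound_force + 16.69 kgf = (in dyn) 1.723e+07. Check: 1 pound_force = 4.4482216 N, so 1.935 pound_force = 1.935 * 4.4482216 = 8.6073088 N. 1 kgf = 9.80665 N, so 16.69 kgf = 16.69 * 9.80665 = 163.67299 N. Sum: 8.6073088 + 163.67299 = 172.2803 N. 1 dyn = 1e-05 N, so 172.2803 N = 172.2803 / 1e-05 = 17228030 dyn ≈ 1.723e+07 dyn (4 s.f.).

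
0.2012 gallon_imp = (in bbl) 1 gallon_imp = 0.00454609 m^3, so 0.2012 gallon_imp = 0.2012 * 0.00454609 = 0.00091467331 m^3. 1 bbl = 0.15898729 m^3, so 0.00091467331 m^3 = 0.00091467331 / 0.15898729 = 0.005753122 bbl ≈ 0.005753 bbl (4 s.f.). Final answer: 0.005753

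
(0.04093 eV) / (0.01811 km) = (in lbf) 1 eV = 1.6021766e-19 J, so 0.04093 eV = 0.04093 * 1.6021766e-19 = 6.557709e-21 J. 1 km = 1000 m, so 0.01811 km = 0.01811 * 1000 = 18.11 m. Combine: 6.557709e-21 J / 18.11 m = 3.621043e-22 N. 1 lbf = 4.4482216 N, so 3.621043e-22 N = 3.621043e-22 / 4.4482216 = 8.1404286e-23 lbf ≈ 8.14e-23 lbf (4 s.f.). Final answer: 8.14e-23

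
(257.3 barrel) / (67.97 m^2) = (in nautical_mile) 0.000325. Check: 1 barrel = 0.15898729 m^3, so 257.3 barrel = 257.3 * 0.15898729 = 40.907431 m^3. 67.97 m^2 is already in m^2. Combine: 40.907431 m^3 / 67.97 m^2 = 0.60184539 m. 1 nautical_mile = 1852 m, so 0.60184539 m = 0.60184539 / 1852 = 0.00032497051 nautical_mile ≈ 0.000325 nautical_mile (4 s.f.).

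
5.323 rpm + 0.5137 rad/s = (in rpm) 1 rpm = 0.10471976 rad/s, so 5.323 rpm = 5.323 * 0.10471976 = 0.55742326 rad/s. 0.5137 rad/s is already in rad/s. Sum: 0.55742326 + 0.5137 = 1.0711233 rad/s. 1 rpm = 0.10471976 rad/s, so 1.0711233 rad/s = 1.0711233 / 0.10471976 = 10.228474 rpm ≈ 10.23 rpm (4 s.f.). Final answer: 10.23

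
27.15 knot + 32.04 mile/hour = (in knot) 54.99. Check: 1 knot = 0.51444444 m/s, so 27.15 knot = 27.15 * 0.51444444 = 13.967167 m/s. 1 mile/hour = 0.44704 m/s, so 32.04 mile/hour = 32.04 * 0.44704 = 14.323162 m/s. Sum: 13.967167 + 14.323162 = 28.290328 m/s. 1 knot = 0.51444444 m/s, so 28.290328 m/s = 28.290328 / 0.51444444 = 54.991999 knot ≈ 54.99 knot (4 s.f.).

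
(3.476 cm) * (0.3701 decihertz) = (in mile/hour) 1 cm = 0.01 m, so 3.476 cm = 3.476 * 0.01 = 0.03476 m. 1 decihertz = 0.1 Hz, so 0.3701 decihertz = 0.3701 * 0.1 = 0.03701 Hz. Combine: 0.03476 m * 0.03701 Hz = 0.0012864676 m/s. 1 mile/hour = 0.44704 m/s, so 0.0012864676 m/s = 0.0012864676 / 0.44704 = 0.0028777461 mile/hour ≈ 0.002878 mile/hour (4 s.f.). Final answer: 0.002878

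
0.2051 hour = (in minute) 1 hour = 3600 s, so 0.2051 hour = 0.2051 * 3600 = 738.36 s. 1 minute = 60 s, so 738.36 s = 738.36 / 60 = 12.306 minute ≈ 12.31 minute (4 s.f.). Final answer: 12.31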